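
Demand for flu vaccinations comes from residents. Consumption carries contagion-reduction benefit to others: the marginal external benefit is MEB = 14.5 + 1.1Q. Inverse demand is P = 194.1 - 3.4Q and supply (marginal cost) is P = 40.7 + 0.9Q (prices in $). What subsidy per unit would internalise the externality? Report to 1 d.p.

subsidy = $72.2 per unit

Social marginal benefit = demand + MEB = 208.6 - 2.3Q.
Set SMB = MC: 208.6 - 2.3Q = 40.7 + 0.9Q → Q* = 52.4688.
The Pigouvian subsidy equals MEB at Q*: 14.5 + 1.1×52.4688 = 72.2157.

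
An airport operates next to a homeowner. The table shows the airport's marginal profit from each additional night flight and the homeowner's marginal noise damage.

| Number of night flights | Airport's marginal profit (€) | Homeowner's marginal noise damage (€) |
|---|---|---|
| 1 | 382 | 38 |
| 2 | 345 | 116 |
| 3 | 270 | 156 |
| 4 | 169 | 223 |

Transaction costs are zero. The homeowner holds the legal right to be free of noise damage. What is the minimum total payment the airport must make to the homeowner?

€310

Efficient level: marginal profit ≥ marginal noise damage through level 3, so k* = 3.
With the homeowner holding the right, the airport must at least compensate total damage at k*: 38 + 116 + 156 = 310.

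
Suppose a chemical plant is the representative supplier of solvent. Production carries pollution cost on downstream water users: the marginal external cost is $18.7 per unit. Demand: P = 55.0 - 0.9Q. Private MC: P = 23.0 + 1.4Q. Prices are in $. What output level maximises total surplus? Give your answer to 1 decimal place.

Q* = 5.8

Social marginal cost = private MC + MEC = 41.7 + 1.4Q.
Set SMC = demand: 41.7 + 1.4Q = 55.0 - 0.9Q → Q* = 5.7826.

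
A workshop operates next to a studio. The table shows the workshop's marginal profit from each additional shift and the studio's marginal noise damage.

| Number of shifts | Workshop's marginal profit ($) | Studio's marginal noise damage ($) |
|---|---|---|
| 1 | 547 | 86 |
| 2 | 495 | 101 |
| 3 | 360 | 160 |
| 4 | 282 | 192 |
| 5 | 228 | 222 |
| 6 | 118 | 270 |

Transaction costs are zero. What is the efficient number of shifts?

5

Bargaining reaches the level where marginal profit last exceeds marginal noise damage.
That holds through level 5 (228 ≥ 222) but not at 6 (118 < 270).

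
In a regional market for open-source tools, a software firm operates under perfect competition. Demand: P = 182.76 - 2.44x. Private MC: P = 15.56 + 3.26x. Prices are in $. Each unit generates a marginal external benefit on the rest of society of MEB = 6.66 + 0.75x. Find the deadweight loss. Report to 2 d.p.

DWL = $82.97

Market equilibrium (private): 15.56 + 3.26x = 182.76 - 2.44x → x_m = 29.3333.
Social marginal cost = private MC − MEB = 8.90 + 2.51x.
Set SMC = demand: 8.90 + 2.51x = 182.76 - 2.44x → x* = 35.1232.
Between x* and x_m the wedge demand − SMC runs linearly from 0 to MEB(x_m), so the loss is a triangle.
DWL = ½ × 5.7899 × 28.6600 = 82.9693.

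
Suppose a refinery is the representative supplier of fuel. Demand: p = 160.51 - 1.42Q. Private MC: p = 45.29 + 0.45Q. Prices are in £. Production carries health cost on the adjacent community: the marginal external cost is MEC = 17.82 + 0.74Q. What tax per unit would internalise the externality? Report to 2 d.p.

Social marginal cost = private MC + MEC = 63.11 + 1.19Q.
Set SMC = demand: 63.11 + 1.19Q = 160.51 - 1.42Q → Q* = 37.3180.
The Pigouvian tax equals MEC at Q*: 17.82 + 0.74×37.3180 = 45.4353.

tax = £45.44 per unit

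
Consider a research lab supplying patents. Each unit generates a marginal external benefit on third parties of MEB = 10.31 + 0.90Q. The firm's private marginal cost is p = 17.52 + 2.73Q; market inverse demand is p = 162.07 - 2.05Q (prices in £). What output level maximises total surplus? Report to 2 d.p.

Q* = 39.91

Social marginal cost = private MC − MEB = 7.21 + 1.83Q.
Set SMC = demand: 7.21 + 1.83Q = 162.07 - 2.05Q → Q* = 39.9124.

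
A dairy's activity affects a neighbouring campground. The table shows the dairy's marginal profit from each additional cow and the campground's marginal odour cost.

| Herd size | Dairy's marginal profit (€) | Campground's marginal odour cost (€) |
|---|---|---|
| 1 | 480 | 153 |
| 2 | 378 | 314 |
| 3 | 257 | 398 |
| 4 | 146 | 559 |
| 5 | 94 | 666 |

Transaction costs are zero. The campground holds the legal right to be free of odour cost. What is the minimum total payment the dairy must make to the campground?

€467

Efficient level: marginal profit ≥ marginal odour cost through level 2, so k* = 2.
With the campground holding the right, the dairy must at least compensate total damage at k*: 153 + 314 = 467.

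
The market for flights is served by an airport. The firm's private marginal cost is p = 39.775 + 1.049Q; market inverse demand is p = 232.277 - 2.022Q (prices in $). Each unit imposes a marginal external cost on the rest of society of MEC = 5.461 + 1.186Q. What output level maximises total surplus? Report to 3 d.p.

Q* = 43.937

Social marginal cost = private MC + MEC = 45.236 + 2.235Q.
Set SMC = demand: 45.236 + 2.235Q = 232.277 - 2.022Q → Q* = 43.9373.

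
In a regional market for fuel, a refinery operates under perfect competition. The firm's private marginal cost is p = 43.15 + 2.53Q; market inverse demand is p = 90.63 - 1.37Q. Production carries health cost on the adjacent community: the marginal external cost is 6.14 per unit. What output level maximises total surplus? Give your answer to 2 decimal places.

Q* = 10.60

Social marginal cost = private MC + MEC = 49.29 + 2.53Q.
Set SMC = demand: 49.29 + 2.53Q = 90.63 - 1.37Q → Q* = 10.6000.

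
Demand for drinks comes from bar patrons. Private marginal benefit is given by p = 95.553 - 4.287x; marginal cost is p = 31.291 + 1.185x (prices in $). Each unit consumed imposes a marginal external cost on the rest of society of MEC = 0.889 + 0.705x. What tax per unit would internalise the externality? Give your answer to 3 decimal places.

tax = $8.122 per unit

Social marginal benefit = demand − MEC = 94.664 - 4.992x.
Set SMB = MC: 94.664 - 4.992x = 31.291 + 1.185x → x* = 10.2595.
The Pigouvian tax equals MEC at x*: 0.889 + 0.705×10.2595 = 8.1219.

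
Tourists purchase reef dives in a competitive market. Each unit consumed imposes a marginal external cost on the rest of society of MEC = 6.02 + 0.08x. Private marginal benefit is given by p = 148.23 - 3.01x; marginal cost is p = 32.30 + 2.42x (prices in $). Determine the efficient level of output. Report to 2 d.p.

Social marginal benefit = demand − MEC = 142.21 - 3.09x.
Set SMB = MC: 142.21 - 3.09x = 32.30 + 2.42x → x* = 19.9474.

x* = 19.95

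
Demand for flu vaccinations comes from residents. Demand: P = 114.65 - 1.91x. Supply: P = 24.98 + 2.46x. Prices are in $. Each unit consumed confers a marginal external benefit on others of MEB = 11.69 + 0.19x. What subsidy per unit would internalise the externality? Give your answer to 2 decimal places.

Social marginal benefit = demand + MEB = 126.34 - 1.72x.
Set SMB = MC: 126.34 - 1.72x = 24.98 + 2.46x → x* = 24.2488.
The Pigouvian subsidy equals MEB at x*: 11.69 + 0.19×24.2488 = 16.2973.

subsidy = $16.30 per unit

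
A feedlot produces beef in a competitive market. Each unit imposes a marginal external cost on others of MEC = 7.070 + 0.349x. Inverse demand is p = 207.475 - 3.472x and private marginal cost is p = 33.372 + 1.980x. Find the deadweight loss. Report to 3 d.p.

DWL = 28.597

Market equilibrium (private): 33.372 + 1.980x = 207.475 - 3.472x → x_m = 31.9338.
Social marginal cost = private MC + MEC = 40.442 + 2.329x.
Set SMC = demand: 40.442 + 2.329x = 207.475 - 3.472x → x* = 28.7938.
The loss is the area between SMC and demand from x* to x_m; with linear curves that's a triangle of height MEC(x_m).
DWL = ½ × 3.1400 × 18.2149 = 28.5974.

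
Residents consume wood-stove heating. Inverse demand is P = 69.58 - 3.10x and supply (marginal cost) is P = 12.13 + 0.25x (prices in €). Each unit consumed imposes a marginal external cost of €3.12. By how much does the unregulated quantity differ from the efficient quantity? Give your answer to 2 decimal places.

0.93 units

Market equilibrium (private): 12.13 + 0.25x = 69.58 - 3.10x → x_m = 17.1493.
Social marginal benefit = demand − MEC = 66.46 - 3.10x.
Set SMB = MC: 66.46 - 3.10x = 12.13 + 0.25x → x* = 16.2179.
Gap = |17.1493 − 16.2179| = 0.9314.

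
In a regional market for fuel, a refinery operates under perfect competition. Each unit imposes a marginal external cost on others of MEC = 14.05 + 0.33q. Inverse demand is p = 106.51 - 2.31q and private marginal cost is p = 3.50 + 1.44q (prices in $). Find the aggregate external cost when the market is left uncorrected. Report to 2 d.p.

$510.45

Market equilibrium (private): 3.50 + 1.44q = 106.51 - 2.31q → q_m = 27.4693.
Total external cost = ∫₀^{q_m} (14.05 + 0.33q) dq = 14.05×27.4693 + ½×0.33×27.4693² = 510.4465.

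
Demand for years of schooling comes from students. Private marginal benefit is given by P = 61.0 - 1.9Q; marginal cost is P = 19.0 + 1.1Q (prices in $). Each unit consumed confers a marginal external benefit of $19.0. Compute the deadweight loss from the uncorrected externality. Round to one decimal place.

Market equilibrium (private): 19.0 + 1.1Q = 61.0 - 1.9Q → Q_m = 14.0000.
Social marginal benefit = demand + MEB = 80.0 - 1.9Q.
Set SMB = MC: 80.0 - 1.9Q = 19.0 + 1.1Q → Q* = 20.3333.
Height of the DWL triangle at Q_m is SMB(Q_m) − MC(Q_m) = MEB(Q_m) = 19.0000.
DWL = ½ × 6.3333 × 19.0000 = 60.1664.

DWL = $60.2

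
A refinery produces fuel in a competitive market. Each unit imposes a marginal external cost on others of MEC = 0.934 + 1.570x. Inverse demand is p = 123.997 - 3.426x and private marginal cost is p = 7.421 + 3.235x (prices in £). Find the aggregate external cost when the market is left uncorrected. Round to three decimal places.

£256.788

Market equilibrium (private): 7.421 + 3.235x = 123.997 - 3.426x → x_m = 17.5013.
Total external cost = ∫₀^{x_m} (0.934 + 1.570x) dx = 0.934×17.5013 + ½×1.570×17.5013² = 256.7882.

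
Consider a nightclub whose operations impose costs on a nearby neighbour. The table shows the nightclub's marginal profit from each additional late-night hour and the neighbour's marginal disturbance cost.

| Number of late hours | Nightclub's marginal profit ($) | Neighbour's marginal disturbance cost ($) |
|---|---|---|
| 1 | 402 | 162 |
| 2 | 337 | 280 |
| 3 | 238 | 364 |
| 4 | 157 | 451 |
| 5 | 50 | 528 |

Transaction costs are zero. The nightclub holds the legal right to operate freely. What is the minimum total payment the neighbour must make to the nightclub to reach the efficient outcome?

$445

Left alone the nightclub would choose level 5 (marginal profit stays positive).
Efficient level: k* = 2 (marginal profit ≥ marginal disturbance cost through 2).
The neighbour must at least cover the nightclub's forgone profit from cutting 5→2: 238 + 157 + 50 = 445.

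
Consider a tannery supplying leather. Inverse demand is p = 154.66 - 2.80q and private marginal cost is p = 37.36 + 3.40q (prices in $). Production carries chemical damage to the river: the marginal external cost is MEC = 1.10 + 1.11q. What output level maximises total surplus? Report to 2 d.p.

q* = 15.90

Social marginal cost = private MC + MEC = 38.46 + 4.51q.
Set SMC = demand: 38.46 + 4.51q = 154.66 - 2.80q → q* = 15.8960.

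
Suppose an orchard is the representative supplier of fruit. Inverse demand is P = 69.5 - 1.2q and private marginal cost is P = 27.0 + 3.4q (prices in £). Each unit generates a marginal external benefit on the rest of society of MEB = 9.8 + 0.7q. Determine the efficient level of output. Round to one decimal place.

q* = 13.4

Social marginal cost = private MC − MEB = 17.2 + 2.7q.
Set SMC = demand: 17.2 + 2.7q = 69.5 - 1.2q → q* = 13.4103.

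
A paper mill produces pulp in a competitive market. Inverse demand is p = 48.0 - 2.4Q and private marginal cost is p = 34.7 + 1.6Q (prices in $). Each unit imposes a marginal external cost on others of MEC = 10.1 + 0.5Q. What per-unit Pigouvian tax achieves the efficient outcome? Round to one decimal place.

Social marginal cost = private MC + MEC = 44.8 + 2.1Q.
Set SMC = demand: 44.8 + 2.1Q = 48.0 - 2.4Q → Q* = 0.7111.
The Pigouvian tax equals MEC at Q*: 10.1 + 0.5×0.7111 = 10.4556.

tax = $10.5 per unit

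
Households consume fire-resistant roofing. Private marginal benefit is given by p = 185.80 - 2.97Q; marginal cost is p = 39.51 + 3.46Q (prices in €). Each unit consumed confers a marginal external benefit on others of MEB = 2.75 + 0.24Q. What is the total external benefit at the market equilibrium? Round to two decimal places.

Market equilibrium (private): 39.51 + 3.46Q = 185.80 - 2.97Q → Q_m = 22.7512.
Total external benefit = ∫₀^{Q_m} (2.75 + 0.24Q) dQ = 2.75×22.7512 + ½×0.24×22.7512² = 124.6799.

€124.68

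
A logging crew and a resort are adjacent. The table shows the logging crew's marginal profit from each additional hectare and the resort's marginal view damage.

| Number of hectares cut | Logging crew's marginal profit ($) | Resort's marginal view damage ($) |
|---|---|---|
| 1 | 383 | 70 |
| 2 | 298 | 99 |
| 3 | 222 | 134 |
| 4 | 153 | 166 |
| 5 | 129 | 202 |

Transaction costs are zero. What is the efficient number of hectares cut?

3

Bargaining reaches the level where marginal profit last exceeds marginal view damage.
That holds through level 3 (222 ≥ 134) but not at 4 (153 < 166).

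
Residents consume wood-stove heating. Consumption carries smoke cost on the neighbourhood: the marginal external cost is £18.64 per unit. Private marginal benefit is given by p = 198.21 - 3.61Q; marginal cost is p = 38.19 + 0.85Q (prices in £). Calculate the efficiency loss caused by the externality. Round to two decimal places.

Market equilibrium (private): 38.19 + 0.85Q = 198.21 - 3.61Q → Q_m = 35.8789.
Social marginal benefit = demand − MEC = 179.57 - 3.61Q.
Set SMB = MC: 179.57 - 3.61Q = 38.19 + 0.85Q → Q* = 31.6996.
The loss is the area between SMB and MC from Q* to Q_m; with linear curves that's a triangle of height MEC(Q_m).
DWL = ½ × 4.1793 × 18.6400 = 38.9511.

DWL = £38.95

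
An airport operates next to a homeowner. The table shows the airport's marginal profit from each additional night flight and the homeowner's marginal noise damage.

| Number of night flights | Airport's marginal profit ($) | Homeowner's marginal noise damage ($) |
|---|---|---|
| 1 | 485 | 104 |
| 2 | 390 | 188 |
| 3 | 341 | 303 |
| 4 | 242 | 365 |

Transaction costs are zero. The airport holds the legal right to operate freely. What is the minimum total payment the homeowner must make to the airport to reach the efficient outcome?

Left alone the airport would choose level 4 (marginal profit stays positive).
Efficient level: k* = 3 (marginal profit ≥ marginal noise damage through 3).
The homeowner must at least cover the airport's forgone profit from cutting 4→3: 242 = 242.

$242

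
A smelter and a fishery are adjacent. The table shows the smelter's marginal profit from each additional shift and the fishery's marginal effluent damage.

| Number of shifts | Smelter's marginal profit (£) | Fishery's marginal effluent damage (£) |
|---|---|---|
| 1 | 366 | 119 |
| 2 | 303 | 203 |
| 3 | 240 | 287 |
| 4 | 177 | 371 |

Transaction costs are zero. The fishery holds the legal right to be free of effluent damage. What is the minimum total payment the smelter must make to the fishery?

£322

Efficient level: marginal profit ≥ marginal effluent damage through level 2, so k* = 2.
With the fishery holding the right, the smelter must at least compensate total damage at k*: 119 + 203 = 322.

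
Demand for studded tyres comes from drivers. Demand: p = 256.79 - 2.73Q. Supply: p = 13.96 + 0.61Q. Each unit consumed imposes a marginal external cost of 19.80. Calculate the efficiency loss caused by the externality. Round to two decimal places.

DWL = 58.69

Market equilibrium (private): 13.96 + 0.61Q = 256.79 - 2.73Q → Q_m = 72.7036.
Social marginal benefit = demand − MEC = 236.99 - 2.73Q.
Set SMB = MC: 236.99 - 2.73Q = 13.96 + 0.61Q → Q* = 66.7754.
The loss is the area between SMB and MC from Q* to Q_m; with linear curves that's a triangle of height MEC(Q_m).
DWL = ½ × 5.9282 × 19.8000 = 58.6892.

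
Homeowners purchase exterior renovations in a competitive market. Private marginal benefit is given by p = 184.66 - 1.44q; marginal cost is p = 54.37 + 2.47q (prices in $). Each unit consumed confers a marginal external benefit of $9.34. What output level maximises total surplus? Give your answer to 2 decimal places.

Social marginal benefit = demand + MEB = 194.00 - 1.44q.
Set SMB = MC: 194.00 - 1.44q = 54.37 + 2.47q → q* = 35.7110.

q* = 35.71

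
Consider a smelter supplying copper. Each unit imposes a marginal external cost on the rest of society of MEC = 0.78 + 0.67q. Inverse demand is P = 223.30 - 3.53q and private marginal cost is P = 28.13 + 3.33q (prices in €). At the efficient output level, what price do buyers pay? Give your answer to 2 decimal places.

P = €132.17

Social marginal cost = private MC + MEC = 28.91 + 4.00q.
Set SMC = demand: 28.91 + 4.00q = 223.30 - 3.53q → q* = 25.8154.
Consumer price on the demand curve at q*: 223.30 − 3.53×25.8154 = 132.1716.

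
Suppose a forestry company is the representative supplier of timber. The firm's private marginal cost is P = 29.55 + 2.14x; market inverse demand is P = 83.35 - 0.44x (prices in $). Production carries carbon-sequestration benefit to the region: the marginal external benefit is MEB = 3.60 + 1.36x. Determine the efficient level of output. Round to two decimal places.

x* = 47.05

Social marginal cost = private MC − MEB = 25.95 + 0.78x.
Set SMC = demand: 25.95 + 0.78x = 83.35 - 0.44x → x* = 47.0492.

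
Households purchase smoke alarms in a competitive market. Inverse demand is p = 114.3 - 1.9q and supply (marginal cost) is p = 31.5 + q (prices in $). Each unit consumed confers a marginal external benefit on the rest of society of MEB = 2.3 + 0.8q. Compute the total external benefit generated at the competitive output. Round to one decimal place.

$391.7

Market equilibrium (private): 31.5 + q = 114.3 - 1.9q → q_m = 28.5517.
Total external benefit = ∫₀^{q_m} (2.3 + 0.8q) dq = 2.3×28.5517 + ½×0.8×28.5517² = 391.7487.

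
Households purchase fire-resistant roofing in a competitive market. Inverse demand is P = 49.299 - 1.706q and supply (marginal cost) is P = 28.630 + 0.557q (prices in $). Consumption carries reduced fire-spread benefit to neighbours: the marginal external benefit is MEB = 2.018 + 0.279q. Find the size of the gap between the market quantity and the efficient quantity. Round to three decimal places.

2.302 units

Market equilibrium (private): 28.630 + 0.557q = 49.299 - 1.706q → q_m = 9.1335.
Social marginal benefit = demand + MEB = 51.317 - 1.427q.
Set SMB = MC: 51.317 - 1.427q = 28.630 + 0.557q → q* = 11.4350.
Gap = |9.1335 − 11.4350| = 2.3015.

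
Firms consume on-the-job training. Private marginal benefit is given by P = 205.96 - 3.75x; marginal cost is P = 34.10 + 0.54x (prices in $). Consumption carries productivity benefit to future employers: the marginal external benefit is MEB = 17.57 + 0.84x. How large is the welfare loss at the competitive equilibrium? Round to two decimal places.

Market equilibrium (private): 34.10 + 0.54x = 205.96 - 3.75x → x_m = 40.0606.
Social marginal benefit = demand + MEB = 223.53 - 2.91x.
Set SMB = MC: 223.53 - 2.91x = 34.10 + 0.54x → x* = 54.9072.
Between x* and x_m the wedge SMB − MC runs linearly from 0 to MEB(x_m), so the loss is a triangle.
DWL = ½ × 14.8466 × 51.2209 = 380.2281.

DWL = $380.23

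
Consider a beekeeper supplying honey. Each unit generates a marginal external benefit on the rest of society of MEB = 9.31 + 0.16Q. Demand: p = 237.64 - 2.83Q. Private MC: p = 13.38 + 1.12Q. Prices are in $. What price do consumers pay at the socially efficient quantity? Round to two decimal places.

P = $63.23

Social marginal cost = private MC − MEB = 4.07 + 0.96Q.
Set SMC = demand: 4.07 + 0.96Q = 237.64 - 2.83Q → Q* = 61.6280.
Consumer price on the demand curve at Q*: 237.64 − 2.83×61.6280 = 63.2328.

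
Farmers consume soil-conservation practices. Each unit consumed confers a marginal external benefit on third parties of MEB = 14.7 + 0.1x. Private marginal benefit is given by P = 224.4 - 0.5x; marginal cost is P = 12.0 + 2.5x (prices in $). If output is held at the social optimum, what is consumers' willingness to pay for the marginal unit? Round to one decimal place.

P = $185.2

Social marginal benefit = demand + MEB = 239.1 - 0.4x.
Set SMB = MC: 239.1 - 0.4x = 12.0 + 2.5x → x* = 78.3103.
Consumer price on the demand curve at x*: 224.4 − 0.5×78.3103 = 185.2449.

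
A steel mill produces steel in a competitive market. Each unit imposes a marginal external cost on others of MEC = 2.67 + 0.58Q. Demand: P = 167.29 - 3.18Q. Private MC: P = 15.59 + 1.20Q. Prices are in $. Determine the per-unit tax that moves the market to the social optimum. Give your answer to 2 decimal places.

Social marginal cost = private MC + MEC = 18.26 + 1.78Q.
Set SMC = demand: 18.26 + 1.78Q = 167.29 - 3.18Q → Q* = 30.0464.
The Pigouvian tax equals MEC at Q*: 2.67 + 0.58×30.0464 = 20.0969.

tax = $20.10 per unit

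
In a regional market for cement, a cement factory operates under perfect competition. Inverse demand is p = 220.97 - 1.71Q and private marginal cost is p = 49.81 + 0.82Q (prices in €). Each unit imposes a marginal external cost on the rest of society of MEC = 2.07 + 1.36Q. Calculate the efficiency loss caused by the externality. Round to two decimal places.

Market equilibrium (private): 49.81 + 0.82Q = 220.97 - 1.71Q → Q_m = 67.6522.
Social marginal cost = private MC + MEC = 51.88 + 2.18Q.
Set SMC = demand: 51.88 + 2.18Q = 220.97 - 1.71Q → Q* = 43.4679.
The welfare-loss triangle has base |Q_m − Q*| and height MEC(Q_m) (the vertical gap between SMC and demand is zero at Q* and MEC at Q_m).
DWL = ½ × 24.1843 × 94.0770 = 1137.5932.

DWL = €1137.59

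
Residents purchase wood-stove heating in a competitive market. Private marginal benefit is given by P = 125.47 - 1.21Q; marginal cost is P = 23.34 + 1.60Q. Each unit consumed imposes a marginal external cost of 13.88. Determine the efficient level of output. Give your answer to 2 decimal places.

Social marginal benefit = demand − MEC = 111.59 - 1.21Q.
Set SMB = MC: 111.59 - 1.21Q = 23.34 + 1.60Q → Q* = 31.4057.

Q* = 31.41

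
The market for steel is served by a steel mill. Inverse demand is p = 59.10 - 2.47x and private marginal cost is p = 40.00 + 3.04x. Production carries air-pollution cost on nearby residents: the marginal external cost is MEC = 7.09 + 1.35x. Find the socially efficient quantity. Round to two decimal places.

x* = 1.75

Social marginal cost = private MC + MEC = 47.09 + 4.39x.
Set SMC = demand: 47.09 + 4.39x = 59.10 - 2.47x → x* = 1.7507.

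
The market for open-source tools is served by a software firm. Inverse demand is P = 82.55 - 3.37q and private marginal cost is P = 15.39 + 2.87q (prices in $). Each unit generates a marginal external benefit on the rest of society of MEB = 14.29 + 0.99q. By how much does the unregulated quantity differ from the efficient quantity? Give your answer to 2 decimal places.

4.75 units

Market equilibrium (private): 15.39 + 2.87q = 82.55 - 3.37q → q_m = 10.7628.
Social marginal cost = private MC − MEB = 1.10 + 1.88q.
Set SMC = demand: 1.10 + 1.88q = 82.55 - 3.37q → q* = 15.5143.
Gap = |10.7628 − 15.5143| = 4.7515.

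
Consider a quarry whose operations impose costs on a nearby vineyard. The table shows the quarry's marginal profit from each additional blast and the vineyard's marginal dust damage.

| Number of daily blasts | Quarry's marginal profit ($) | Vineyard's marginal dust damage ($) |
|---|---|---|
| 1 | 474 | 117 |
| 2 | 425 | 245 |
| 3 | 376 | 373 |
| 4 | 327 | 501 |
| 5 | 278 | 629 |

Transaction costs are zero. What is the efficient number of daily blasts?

3

Bargaining reaches the level where marginal profit last exceeds marginal dust damage.
That holds through level 3 (376 ≥ 373) but not at 4 (327 < 501).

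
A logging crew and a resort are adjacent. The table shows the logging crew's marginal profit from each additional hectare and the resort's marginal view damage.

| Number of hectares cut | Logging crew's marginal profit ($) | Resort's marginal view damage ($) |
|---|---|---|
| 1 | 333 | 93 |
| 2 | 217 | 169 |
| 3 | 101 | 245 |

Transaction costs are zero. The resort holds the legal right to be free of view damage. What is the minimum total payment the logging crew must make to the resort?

$262

Efficient level: marginal profit ≥ marginal view damage through level 2, so k* = 2.
With the resort holding the right, the logging crew must at least compensate total damage at k*: 93 + 169 = 262.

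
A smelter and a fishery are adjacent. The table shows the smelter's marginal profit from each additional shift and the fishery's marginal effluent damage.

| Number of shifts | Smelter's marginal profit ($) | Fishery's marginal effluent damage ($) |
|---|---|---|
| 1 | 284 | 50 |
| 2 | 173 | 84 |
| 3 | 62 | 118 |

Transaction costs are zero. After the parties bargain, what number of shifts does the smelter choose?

2

Bargaining reaches the level where marginal profit last exceeds marginal effluent damage.
That holds through level 2 (173 ≥ 84) but not at 3 (62 < 118).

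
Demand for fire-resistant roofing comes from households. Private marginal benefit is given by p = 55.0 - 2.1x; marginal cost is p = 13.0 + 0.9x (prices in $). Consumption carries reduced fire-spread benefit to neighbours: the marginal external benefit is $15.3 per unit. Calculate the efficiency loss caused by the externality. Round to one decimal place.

DWL = $39.0

Market equilibrium (private): 13.0 + 0.9x = 55.0 - 2.1x → x_m = 14.0000.
Social marginal benefit = demand + MEB = 70.3 - 2.1x.
Set SMB = MC: 70.3 - 2.1x = 13.0 + 0.9x → x* = 19.1000.
The welfare-loss triangle has base |x_m − x*| and height MEB(x_m) (the vertical gap between SMB and MC is zero at x* and MEB at x_m).
DWL = ½ × 5.1000 × 15.3000 = 39.0150.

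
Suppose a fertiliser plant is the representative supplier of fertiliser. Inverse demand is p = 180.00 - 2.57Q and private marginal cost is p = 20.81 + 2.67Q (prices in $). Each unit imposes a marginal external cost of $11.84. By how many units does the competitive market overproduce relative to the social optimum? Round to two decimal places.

2.26 units

Market equilibrium (private): 20.81 + 2.67Q = 180.00 - 2.57Q → Q_m = 30.3798.
Social marginal cost = private MC + MEC = 32.65 + 2.67Q.
Set SMC = demand: 32.65 + 2.67Q = 180.00 - 2.57Q → Q* = 28.1202.
Gap = |30.3798 − 28.1202| = 2.2596.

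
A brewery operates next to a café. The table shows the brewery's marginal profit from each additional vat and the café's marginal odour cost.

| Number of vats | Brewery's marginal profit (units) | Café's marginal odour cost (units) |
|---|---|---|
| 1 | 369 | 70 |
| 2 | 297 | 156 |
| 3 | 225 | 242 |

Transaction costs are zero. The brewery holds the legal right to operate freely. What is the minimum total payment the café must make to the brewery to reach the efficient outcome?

Left alone the brewery would choose level 3 (marginal profit stays positive).
Efficient level: k* = 2 (marginal profit ≥ marginal odour cost through 2).
The café must at least cover the brewery's forgone profit from cutting 3→2: 225 = 225.

225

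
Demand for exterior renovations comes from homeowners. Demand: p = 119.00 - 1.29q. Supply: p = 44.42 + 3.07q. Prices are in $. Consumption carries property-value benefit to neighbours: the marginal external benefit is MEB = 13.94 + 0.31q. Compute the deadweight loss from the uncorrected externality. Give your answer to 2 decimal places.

Market equilibrium (private): 44.42 + 3.07q = 119.00 - 1.29q → q_m = 17.1055.
Social marginal benefit = demand + MEB = 132.94 - 0.98q.
Set SMB = MC: 132.94 - 0.98q = 44.42 + 3.07q → q* = 21.8568.
Height of the DWL triangle at q_m is SMB(q_m) − MC(q_m) = MEB(q_m) = 19.2427.
DWL = ½ × 4.7513 × 19.2427 = 45.7139.

DWL = $45.71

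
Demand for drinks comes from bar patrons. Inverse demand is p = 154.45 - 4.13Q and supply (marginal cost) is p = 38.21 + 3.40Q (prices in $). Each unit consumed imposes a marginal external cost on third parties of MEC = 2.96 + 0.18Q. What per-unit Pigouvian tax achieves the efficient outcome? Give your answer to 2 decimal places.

Social marginal benefit = demand − MEC = 151.49 - 4.31Q.
Set SMB = MC: 151.49 - 4.31Q = 38.21 + 3.40Q → Q* = 14.6926.
The Pigouvian tax equals MEC at Q*: 2.96 + 0.18×14.6926 = 5.6047.

tax = $5.60 per unit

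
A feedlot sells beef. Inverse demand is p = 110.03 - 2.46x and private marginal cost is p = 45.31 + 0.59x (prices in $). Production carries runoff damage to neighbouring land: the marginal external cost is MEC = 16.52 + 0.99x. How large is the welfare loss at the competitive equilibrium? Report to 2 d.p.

DWL = $174.30

Market equilibrium (private): 45.31 + 0.59x = 110.03 - 2.46x → x_m = 21.2197.
Social marginal cost = private MC + MEC = 61.83 + 1.58x.
Set SMC = demand: 61.83 + 1.58x = 110.03 - 2.46x → x* = 11.9307.
The welfare-loss triangle has base |x_m − x*| and height MEC(x_m) (the vertical gap between SMC and demand is zero at x* and MEC at x_m).
DWL = ½ × 9.2890 × 37.5275 = 174.2965.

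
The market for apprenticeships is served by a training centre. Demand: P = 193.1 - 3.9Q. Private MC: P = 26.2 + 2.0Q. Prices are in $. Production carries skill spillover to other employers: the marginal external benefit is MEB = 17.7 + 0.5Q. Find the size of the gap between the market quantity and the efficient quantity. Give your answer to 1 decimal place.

Market equilibrium (private): 26.2 + 2.0Q = 193.1 - 3.9Q → Q_m = 28.2881.
Social marginal cost = private MC − MEB = 8.5 + 1.5Q.
Set SMC = demand: 8.5 + 1.5Q = 193.1 - 3.9Q → Q* = 34.1852.
Gap = |28.2881 − 34.1852| = 5.8971.

5.9 units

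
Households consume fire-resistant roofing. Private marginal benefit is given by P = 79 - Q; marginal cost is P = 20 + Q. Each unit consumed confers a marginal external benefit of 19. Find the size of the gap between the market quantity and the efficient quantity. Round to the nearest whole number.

10 units

Market equilibrium (private): 20 + Q = 79 - Q → Q_m = 29.5000.
Social marginal benefit = demand + MEB = 98 - Q.
Set SMB = MC: 98 - Q = 20 + Q → Q* = 39.0000.
Gap = |29.5000 − 39.0000| = 9.5000.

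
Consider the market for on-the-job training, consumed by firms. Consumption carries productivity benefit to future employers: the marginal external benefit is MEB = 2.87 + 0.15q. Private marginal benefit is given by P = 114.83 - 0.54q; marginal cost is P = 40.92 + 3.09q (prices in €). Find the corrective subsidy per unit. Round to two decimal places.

Social marginal benefit = demand + MEB = 117.70 - 0.39q.
Set SMB = MC: 117.70 - 0.39q = 40.92 + 3.09q → q* = 22.0632.
The Pigouvian subsidy equals MEB at q*: 2.87 + 0.15×22.0632 = 6.1795.

subsidy = €6.18 per unit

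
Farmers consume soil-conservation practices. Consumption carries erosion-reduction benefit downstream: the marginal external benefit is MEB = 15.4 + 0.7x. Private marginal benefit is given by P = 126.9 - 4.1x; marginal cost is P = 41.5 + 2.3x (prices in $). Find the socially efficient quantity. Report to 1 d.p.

x* = 17.7

Social marginal benefit = demand + MEB = 142.3 - 3.4x.
Set SMB = MC: 142.3 - 3.4x = 41.5 + 2.3x → x* = 17.6842.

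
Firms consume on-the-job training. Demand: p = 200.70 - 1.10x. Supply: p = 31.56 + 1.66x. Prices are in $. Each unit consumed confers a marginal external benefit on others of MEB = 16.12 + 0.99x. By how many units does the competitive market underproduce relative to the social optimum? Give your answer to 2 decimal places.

Market equilibrium (private): 31.56 + 1.66x = 200.70 - 1.10x → x_m = 61.2826.
Social marginal benefit = demand + MEB = 216.82 - 0.11x.
Set SMB = MC: 216.82 - 0.11x = 31.56 + 1.66x → x* = 104.6667.
Gap = |61.2826 − 104.6667| = 43.3841.

43.38 units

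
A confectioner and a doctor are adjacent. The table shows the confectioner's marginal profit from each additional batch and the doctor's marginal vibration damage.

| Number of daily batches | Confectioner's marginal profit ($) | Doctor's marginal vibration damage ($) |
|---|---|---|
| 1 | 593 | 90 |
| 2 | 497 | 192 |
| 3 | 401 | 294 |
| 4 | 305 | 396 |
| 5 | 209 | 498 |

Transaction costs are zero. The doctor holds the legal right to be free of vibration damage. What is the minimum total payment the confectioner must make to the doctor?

Efficient level: marginal profit ≥ marginal vibration damage through level 3, so k* = 3.
With the doctor holding the right, the confectioner must at least compensate total damage at k*: 90 + 192 + 294 = 576.

$576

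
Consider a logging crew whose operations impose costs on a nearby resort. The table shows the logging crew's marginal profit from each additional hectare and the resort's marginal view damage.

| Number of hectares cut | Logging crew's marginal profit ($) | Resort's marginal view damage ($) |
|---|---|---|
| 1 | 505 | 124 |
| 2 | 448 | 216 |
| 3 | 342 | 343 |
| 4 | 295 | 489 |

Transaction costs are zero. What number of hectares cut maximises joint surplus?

2

Bargaining reaches the level where marginal profit last exceeds marginal view damage.
That holds through level 2 (448 ≥ 216) but not at 3 (342 < 343).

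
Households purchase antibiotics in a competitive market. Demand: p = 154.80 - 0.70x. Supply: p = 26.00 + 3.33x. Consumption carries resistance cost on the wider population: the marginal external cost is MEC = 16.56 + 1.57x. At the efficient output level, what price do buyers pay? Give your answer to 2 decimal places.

P = 140.77

Social marginal benefit = demand − MEC = 138.24 - 2.27x.
Set SMB = MC: 138.24 - 2.27x = 26.00 + 3.33x → x* = 20.0429.
Consumer price on the demand curve at x*: 154.80 − 0.70×20.0429 = 140.7700.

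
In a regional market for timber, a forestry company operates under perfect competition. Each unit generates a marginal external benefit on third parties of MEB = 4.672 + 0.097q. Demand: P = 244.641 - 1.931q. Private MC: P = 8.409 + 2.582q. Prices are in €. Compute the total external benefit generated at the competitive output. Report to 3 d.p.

Market equilibrium (private): 8.409 + 2.582q = 244.641 - 1.931q → q_m = 52.3448.
Total external benefit = ∫₀^{q_m} (4.672 + 0.097q) dq = 4.672×52.3448 + ½×0.097×52.3448² = 377.4438.

€377.444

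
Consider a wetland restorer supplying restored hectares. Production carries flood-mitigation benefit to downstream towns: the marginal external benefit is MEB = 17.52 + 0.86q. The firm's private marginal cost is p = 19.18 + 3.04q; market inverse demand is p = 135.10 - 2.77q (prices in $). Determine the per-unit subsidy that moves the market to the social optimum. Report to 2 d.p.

subsidy = $40.70 per unit

Social marginal cost = private MC − MEB = 1.66 + 2.18q.
Set SMC = demand: 1.66 + 2.18q = 135.10 - 2.77q → q* = 26.9576.
The Pigouvian subsidy equals MEB at q*: 17.52 + 0.86×26.9576 = 40.7035.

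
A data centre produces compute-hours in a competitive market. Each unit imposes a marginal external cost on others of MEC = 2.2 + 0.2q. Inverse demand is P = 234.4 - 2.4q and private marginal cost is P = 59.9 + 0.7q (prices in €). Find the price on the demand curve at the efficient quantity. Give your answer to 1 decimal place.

P = €109.1

Social marginal cost = private MC + MEC = 62.1 + 0.9q.
Set SMC = demand: 62.1 + 0.9q = 234.4 - 2.4q → q* = 52.2121.
Consumer price on the demand curve at q*: 234.4 − 2.4×52.2121 = 109.0910.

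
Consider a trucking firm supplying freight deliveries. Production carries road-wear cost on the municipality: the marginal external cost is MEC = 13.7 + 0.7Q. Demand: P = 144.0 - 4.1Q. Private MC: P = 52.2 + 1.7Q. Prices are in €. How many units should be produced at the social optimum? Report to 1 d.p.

Q* = 12.0

Social marginal cost = private MC + MEC = 65.9 + 2.4Q.
Set SMC = demand: 65.9 + 2.4Q = 144.0 - 4.1Q → Q* = 12.0154.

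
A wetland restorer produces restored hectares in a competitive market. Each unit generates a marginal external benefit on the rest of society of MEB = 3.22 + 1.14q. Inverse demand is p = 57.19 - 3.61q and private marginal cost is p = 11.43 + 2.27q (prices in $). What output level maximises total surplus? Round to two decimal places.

Social marginal cost = private MC − MEB = 8.21 + 1.13q.
Set SMC = demand: 8.21 + 1.13q = 57.19 - 3.61q → q* = 10.3333.

q* = 10.33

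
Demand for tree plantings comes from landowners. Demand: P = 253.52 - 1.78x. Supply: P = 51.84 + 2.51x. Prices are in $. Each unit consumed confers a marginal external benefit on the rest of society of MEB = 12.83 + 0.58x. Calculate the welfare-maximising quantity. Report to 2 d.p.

x* = 57.82

Social marginal benefit = demand + MEB = 266.35 - 1.20x.
Set SMB = MC: 266.35 - 1.20x = 51.84 + 2.51x → x* = 57.8194.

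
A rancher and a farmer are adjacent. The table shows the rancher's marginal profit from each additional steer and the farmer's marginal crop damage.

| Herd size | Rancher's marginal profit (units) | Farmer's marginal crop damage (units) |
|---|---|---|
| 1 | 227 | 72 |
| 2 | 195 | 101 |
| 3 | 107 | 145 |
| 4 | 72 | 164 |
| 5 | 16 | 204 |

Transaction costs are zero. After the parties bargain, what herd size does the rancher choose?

2

Bargaining reaches the level where marginal profit last exceeds marginal crop damage.
That holds through level 2 (195 ≥ 101) but not at 3 (107 < 145).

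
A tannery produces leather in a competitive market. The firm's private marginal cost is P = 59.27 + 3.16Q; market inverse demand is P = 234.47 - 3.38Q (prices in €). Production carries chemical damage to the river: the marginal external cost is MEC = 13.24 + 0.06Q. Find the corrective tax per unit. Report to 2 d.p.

Social marginal cost = private MC + MEC = 72.51 + 3.22Q.
Set SMC = demand: 72.51 + 3.22Q = 234.47 - 3.38Q → Q* = 24.5394.
The Pigouvian tax equals MEC at Q*: 13.24 + 0.06×24.5394 = 14.7124.

tax = €14.71 per unit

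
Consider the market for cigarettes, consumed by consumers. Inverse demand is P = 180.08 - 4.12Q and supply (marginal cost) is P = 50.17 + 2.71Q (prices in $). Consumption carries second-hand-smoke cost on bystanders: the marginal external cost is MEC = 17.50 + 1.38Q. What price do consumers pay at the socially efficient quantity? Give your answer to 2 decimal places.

Social marginal benefit = demand − MEC = 162.58 - 5.50Q.
Set SMB = MC: 162.58 - 5.50Q = 50.17 + 2.71Q → Q* = 13.6918.
Consumer price on the demand curve at Q*: 180.08 − 4.12×13.6918 = 123.6698.

P = $123.67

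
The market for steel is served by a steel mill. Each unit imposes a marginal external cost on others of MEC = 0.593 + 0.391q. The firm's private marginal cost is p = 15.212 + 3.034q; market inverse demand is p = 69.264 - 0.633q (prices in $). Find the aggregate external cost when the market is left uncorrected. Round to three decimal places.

Market equilibrium (private): 15.212 + 3.034q = 69.264 - 0.633q → q_m = 14.7401.
Total external cost = ∫₀^{q_m} (0.593 + 0.391q) dq = 0.593×14.7401 + ½×0.391×14.7401² = 51.2173.

$51.217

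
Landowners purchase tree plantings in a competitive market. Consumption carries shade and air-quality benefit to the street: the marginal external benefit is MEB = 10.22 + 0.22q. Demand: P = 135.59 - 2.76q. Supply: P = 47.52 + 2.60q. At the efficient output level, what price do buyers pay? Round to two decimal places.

P = 82.81

Social marginal benefit = demand + MEB = 145.81 - 2.54q.
Set SMB = MC: 145.81 - 2.54q = 47.52 + 2.60q → q* = 19.1226.
Consumer price on the demand curve at q*: 135.59 − 2.76×19.1226 = 82.8116.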